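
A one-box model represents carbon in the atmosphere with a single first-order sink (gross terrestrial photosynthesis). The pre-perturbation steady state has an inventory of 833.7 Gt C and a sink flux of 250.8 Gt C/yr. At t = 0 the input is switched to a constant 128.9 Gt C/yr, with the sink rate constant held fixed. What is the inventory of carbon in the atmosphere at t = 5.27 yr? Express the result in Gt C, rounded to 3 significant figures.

512 Gt C

The sink rate constant is k = F₀/M₀ = 250.8/833.7 = 0.3008 yr⁻¹.
Solving dM/dt = F₁ − kM with M(0) = M₀ gives M(t) = F₁/k + (M₀ − F₁/k)·e^(−kt).
F₁/k = 128.9/0.3008 = 428.48 Gt C; kt = 0.3008 × 5.27 = 1.585, e^(−kt) = 0.2049.
M(5.27) = 428.48 + (833.7 − 428.48) × 0.2049 = 428.48 + 83.02 = 511.50 Gt C.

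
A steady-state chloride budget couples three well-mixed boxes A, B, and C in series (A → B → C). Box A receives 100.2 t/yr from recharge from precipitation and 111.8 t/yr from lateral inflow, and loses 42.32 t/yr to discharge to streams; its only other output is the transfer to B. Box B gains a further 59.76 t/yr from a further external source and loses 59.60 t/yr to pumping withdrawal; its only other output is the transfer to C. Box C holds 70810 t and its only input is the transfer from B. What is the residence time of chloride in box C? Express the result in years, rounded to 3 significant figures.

417 yr

Box A: F(A→B) = (100.2 + 111.8) − 42.32 = 169.68 t/yr.
Box B: F(B→C) = (169.68 + 59.76) − 59.60 = 169.84 t/yr.
Box C throughput = its input = 169.84 t/yr; τ = 70810 / 169.84 = 416.9 yr.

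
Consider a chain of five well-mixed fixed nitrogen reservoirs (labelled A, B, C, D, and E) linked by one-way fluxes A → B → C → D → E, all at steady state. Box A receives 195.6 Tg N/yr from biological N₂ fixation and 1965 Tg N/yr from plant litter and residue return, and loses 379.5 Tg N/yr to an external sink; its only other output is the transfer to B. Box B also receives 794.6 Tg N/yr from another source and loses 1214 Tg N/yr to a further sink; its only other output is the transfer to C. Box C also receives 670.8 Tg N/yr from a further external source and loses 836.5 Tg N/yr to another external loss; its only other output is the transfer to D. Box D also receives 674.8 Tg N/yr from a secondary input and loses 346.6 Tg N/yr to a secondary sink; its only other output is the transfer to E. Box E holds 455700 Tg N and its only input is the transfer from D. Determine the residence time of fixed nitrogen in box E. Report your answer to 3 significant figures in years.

Box A: F(A→B) = (195.6 + 1965) − 379.5 = 1781.1 Tg N/yr.
Box B: F(B→C) = (1781.1 + 794.6) − 1214 = 1361.7 Tg N/yr.
Box C: F(C→D) = (1361.7 + 670.8) − 836.5 = 1196.0 Tg N/yr.
Box D: F(D→E) = (1196.0 + 674.8) − 346.6 = 1524.2 Tg N/yr.
Box E throughput = its input = 1524.2 Tg N/yr; τ = 455700 / 1524.2 = 299.0 yr.

299 yr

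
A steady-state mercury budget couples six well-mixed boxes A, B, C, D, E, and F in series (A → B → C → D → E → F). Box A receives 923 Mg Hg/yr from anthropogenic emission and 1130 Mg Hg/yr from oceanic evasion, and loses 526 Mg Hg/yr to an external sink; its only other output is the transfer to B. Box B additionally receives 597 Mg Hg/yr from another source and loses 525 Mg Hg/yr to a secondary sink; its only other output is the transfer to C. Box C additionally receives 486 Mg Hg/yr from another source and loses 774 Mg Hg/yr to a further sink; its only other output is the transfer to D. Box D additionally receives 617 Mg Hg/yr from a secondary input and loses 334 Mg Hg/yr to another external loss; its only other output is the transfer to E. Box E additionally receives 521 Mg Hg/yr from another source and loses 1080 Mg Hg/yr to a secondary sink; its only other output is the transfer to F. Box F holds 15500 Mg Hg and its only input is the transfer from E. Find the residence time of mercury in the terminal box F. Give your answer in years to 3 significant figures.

Box A: F(A→B) = (923 + 1130) − 526 = 1527.0 Mg Hg/yr.
Box B: F(B→C) = (1527.0 + 597) − 525 = 1599.0 Mg Hg/yr.
Box C: F(C→D) = (1599.0 + 486) − 774 = 1311.0 Mg Hg/yr.
Box D: F(D→E) = (1311.0 + 617) − 334 = 1594.0 Mg Hg/yr.
Box E: F(E→F) = (1594.0 + 521) − 1080 = 1035.0 Mg Hg/yr.
Box F throughput = its input = 1035.0 Mg Hg/yr; τ = 15500 / 1035.0 = 14.98 yr.

15.0 yr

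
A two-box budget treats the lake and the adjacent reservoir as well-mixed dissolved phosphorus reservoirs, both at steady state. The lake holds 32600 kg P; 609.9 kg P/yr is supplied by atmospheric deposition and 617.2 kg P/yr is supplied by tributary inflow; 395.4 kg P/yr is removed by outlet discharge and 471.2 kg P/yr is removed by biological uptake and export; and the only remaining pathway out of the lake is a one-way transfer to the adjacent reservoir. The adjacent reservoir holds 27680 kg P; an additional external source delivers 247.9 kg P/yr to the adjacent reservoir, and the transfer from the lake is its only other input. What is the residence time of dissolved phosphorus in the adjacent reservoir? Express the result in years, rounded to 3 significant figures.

45.5 yr

Balance the lake: ΣF_in = 609.9 + 617.2 = 1227.1 kg P/yr.
Transfer to the adjacent reservoir = ΣF_in − (395.4 + 471.2) = 360.50 kg P/yr.
Total input to the adjacent reservoir = 360.50 + 247.9 = 608.40 kg P/yr; at steady state this equals its total output.
τ = M / F = 27680 / 608.40 = 45.50 yr.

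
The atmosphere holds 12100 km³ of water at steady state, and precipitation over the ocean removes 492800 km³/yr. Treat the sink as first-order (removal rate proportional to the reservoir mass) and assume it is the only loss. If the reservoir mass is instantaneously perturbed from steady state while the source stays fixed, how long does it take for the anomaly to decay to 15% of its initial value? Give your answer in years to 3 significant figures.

For a linear reservoir the anomaly decays as exp(−t/τ) with τ = M/F = 12100/492800 = 0.02455 yr.
exp(−t/τ) = 0.15 ⇒ t = −τ ln(0.15) = 0.02455 × 1.897 = 0.04658 yr.

0.0466 yr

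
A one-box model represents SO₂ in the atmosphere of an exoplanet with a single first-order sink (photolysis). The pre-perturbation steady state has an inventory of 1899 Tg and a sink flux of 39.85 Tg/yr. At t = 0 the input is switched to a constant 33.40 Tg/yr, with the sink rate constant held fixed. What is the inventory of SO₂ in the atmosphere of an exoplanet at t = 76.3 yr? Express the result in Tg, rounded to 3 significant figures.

The sink rate constant is k = F₀/M₀ = 39.85/1899 = 0.02098 yr⁻¹.
Solving dM/dt = F₁ − kM with M(0) = M₀ gives M(t) = F₁/k + (M₀ − F₁/k)·e^(−kt).
F₁/k = 33.40/0.02098 = 1591.6 Tg; kt = 0.02098 × 76.3 = 1.601, e^(−kt) = 0.2017.
M(76.3) = 1591.6 + (1899 − 1591.6) × 0.2017 = 1591.6 + 61.99 = 1653.6 Tg.

1650 Tg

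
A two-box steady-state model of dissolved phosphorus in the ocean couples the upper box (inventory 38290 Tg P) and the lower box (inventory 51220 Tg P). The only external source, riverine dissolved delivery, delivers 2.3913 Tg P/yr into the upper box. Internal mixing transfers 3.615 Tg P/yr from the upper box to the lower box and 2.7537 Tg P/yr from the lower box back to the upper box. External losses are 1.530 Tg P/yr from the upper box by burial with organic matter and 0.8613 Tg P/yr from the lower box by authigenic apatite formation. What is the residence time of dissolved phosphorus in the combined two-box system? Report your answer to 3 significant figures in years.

Residence time in the combined system uses the total inventory and the total *external* removal — internal exchanges between the two boxes cancel.
M_total = 38290 + 51220 = 89510 Tg P.
ΣF_external_out = 1.530 + 0.8613 = 2.3913 Tg P/yr.
τ = M_total / ΣF_ext = 89510 / 2.3913 = 37430 yr.

37400 yr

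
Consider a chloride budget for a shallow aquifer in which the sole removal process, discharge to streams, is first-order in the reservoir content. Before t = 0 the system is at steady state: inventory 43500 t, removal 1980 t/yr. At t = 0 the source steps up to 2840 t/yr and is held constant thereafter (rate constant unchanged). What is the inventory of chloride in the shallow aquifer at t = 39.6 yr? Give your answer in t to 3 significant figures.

59300 t

Residence time τ = M₀/F₀ = 21.97 yr. The eventual steady state is M_∞ = M₀·(F₁/F₀) = 43500 × 2840/1980 = 62394 t.
The anomaly ΔM(t) = M(t) − M_∞ decays as ΔM₀·e^(−t/τ) with ΔM₀ = 43500 − 62394 = −18890 t.
At t = 39.6 yr, e^(−t/τ) = e^(−1.802) = 0.1649, so ΔM = −3115 t and M = 62394 − 3115 = 59279 t.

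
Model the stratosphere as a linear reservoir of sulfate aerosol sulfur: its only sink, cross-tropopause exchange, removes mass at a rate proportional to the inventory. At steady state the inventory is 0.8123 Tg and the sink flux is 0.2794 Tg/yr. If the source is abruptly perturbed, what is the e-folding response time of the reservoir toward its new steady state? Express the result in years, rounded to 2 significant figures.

For a linear reservoir the response time equals the residence time τ = M/F.
τ = 0.8123 / 0.2794 = 2.907 yr.

2.9 yr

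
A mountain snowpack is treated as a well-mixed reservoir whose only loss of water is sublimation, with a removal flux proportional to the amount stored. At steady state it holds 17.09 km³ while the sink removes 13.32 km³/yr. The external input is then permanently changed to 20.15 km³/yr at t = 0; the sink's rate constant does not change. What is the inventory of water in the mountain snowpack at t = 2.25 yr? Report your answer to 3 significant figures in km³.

τ = M₀/F₀ = 17.09/13.32 = 1.283 yr; rate constant k = 1/τ.
New steady state M_∞ = F₁/k = F₁·τ = 20.15 × 1.283 = 25.853 km³.
M(t) = M_∞ + (M₀ − M_∞)·e^(−t/τ); t/τ = 2.25/1.283 = 1.754, so e^(−t/τ) = 0.1731.
M(t) = 25.853 − 8.763 × 0.1731 = 24.336 km³.

24.3 km³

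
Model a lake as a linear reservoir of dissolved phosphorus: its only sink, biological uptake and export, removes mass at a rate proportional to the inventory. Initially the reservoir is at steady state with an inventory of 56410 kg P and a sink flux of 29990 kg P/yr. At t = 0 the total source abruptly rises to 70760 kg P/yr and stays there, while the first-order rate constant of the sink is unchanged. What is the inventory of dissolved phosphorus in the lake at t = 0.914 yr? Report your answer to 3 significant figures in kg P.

85900 kg P

Residence time τ = M₀/F₀ = 1.881 yr. The eventual steady state is M_∞ = M₀·(F₁/F₀) = 56410 × 70760/29990 = 133100 kg P.
The anomaly ΔM(t) = M(t) − M_∞ decays as ΔM₀·e^(−t/τ) with ΔM₀ = 56410 − 133100 = −76690 kg P.
At t = 0.914 yr, e^(−t/τ) = e^(−0.4859) = 0.6151, so ΔM = −47170 kg P and M = 133100 − 47170 = 85924 kg P.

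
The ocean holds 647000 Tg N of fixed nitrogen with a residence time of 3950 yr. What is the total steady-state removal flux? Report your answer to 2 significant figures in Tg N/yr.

160 Tg N/yr

F = M / τ = 647000 / 3950 = 163.8 Tg N/yr.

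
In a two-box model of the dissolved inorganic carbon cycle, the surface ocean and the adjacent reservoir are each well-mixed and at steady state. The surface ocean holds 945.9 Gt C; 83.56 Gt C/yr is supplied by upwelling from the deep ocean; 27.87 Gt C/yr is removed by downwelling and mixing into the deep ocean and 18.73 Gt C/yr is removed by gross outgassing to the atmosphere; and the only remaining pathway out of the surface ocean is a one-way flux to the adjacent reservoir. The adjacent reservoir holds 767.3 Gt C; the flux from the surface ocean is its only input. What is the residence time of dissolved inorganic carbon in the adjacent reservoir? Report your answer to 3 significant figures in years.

20.8 yr

Balance the surface ocean: ΣF_in = 83.560 Gt C/yr.
Flux to the adjacent reservoir = ΣF_in − (27.87 + 18.73) = 36.960 Gt C/yr.
At steady state the output of the adjacent reservoir equals its input, 36.960 Gt C/yr.
τ = M / F = 767.3 / 36.960 = 20.76 yr.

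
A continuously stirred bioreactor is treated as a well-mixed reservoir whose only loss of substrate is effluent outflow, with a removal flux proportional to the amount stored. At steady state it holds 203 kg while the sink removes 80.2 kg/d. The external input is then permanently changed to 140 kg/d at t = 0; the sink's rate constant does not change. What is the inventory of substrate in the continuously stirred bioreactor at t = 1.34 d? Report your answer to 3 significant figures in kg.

265 kg

τ = M₀/F₀ = 203/80.2 = 2.531 d; rate constant k = 1/τ.
New steady state M_∞ = F₁/k = F₁·τ = 140 × 2.531 = 354.36 kg.
M(t) = M_∞ + (M₀ − M_∞)·e^(−t/τ); t/τ = 1.34/2.531 = 0.5294, so e^(−t/τ) = 0.5890.
M(t) = 354.36 − 151.4 × 0.5890 = 265.22 kg.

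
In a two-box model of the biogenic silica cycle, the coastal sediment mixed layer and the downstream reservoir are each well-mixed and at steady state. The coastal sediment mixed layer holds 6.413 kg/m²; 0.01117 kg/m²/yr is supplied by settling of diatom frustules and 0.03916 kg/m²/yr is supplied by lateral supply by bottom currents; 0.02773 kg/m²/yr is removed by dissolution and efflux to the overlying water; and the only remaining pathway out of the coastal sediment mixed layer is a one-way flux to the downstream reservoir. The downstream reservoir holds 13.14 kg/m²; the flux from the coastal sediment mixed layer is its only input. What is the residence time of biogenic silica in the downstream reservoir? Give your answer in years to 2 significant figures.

Balance the coastal sediment mixed layer: ΣF_in = 0.01117 + 0.03916 = 0.050330 kg/m²/yr.
Flux to the downstream reservoir = ΣF_in − (0.02773) = 0.022600 kg/m²/yr.
At steady state the output of the downstream reservoir equals its input, 0.022600 kg/m²/yr.
τ = M / F = 13.14 / 0.022600 = 581.4 yr.

580 yr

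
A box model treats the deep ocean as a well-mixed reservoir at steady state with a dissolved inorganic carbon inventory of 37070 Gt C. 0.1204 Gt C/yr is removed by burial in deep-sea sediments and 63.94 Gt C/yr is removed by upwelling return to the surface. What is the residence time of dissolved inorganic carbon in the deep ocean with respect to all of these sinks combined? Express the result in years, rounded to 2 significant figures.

580 yr

Total removal flux = 0.1204 + 63.94 = 64.060 Gt C/yr.
τ = M / ΣF_out = 37070 / 64.060 = 578.7 yr.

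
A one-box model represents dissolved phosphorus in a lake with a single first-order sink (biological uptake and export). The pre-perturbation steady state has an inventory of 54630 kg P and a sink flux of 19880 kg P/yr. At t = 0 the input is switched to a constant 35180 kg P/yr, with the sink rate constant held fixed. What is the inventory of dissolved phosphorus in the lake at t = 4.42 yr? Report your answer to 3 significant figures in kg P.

Residence time τ = M₀/F₀ = 2.748 yr. The eventual steady state is M_∞ = M₀·(F₁/F₀) = 54630 × 35180/19880 = 96674 kg P.
The anomaly ΔM(t) = M(t) − M_∞ decays as ΔM₀·e^(−t/τ) with ΔM₀ = 54630 − 96674 = −42040 kg P.
At t = 4.42 yr, e^(−t/τ) = e^(−1.608) = 0.2002, so ΔM = −8417 kg P and M = 96674 − 8417 = 88257 kg P.

88300 kg P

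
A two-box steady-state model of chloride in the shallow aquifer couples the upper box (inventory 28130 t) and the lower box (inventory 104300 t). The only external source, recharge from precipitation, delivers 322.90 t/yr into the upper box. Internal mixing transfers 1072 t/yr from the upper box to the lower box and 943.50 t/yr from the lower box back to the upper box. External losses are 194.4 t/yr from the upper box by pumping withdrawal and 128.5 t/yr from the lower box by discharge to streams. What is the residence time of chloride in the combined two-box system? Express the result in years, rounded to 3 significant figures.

410 yr

For the system as a whole, the A↔B exchange is internal and contributes nothing to the throughput; only the external sinks remove mass.
M_total = 28130 + 104300 = 132430 t.
ΣF_external_out = 194.4 + 128.5 = 322.90 t/yr.
τ = M_total / ΣF_ext = 132430 / 322.90 = 410.1 yr.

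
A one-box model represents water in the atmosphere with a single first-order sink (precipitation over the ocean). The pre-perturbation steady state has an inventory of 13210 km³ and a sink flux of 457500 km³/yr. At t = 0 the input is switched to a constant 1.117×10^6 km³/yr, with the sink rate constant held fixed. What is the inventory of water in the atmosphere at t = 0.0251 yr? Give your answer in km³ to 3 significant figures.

24300 km³

The sink rate constant is k = F₀/M₀ = 457500/13210 = 34.63 yr⁻¹.
Solving dM/dt = F₁ − kM with M(0) = M₀ gives M(t) = F₁/k + (M₀ − F₁/k)·e^(−kt).
F₁/k = 1.117×10^6/34.63 = 32253 km³; kt = 34.63 × 0.0251 = 0.8693, e^(−kt) = 0.4193.
M(0.0251) = 32253 + (13210 − 32253) × 0.4193 = 32253 − 7984 = 24269 km³.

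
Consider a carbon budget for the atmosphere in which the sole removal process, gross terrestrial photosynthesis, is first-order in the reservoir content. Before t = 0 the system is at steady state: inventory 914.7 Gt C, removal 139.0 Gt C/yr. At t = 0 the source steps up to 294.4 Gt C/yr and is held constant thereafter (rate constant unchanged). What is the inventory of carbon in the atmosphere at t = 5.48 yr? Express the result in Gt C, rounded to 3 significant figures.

1490 Gt C

Residence time τ = M₀/F₀ = 6.581 yr. The eventual steady state is M_∞ = M₀·(F₁/F₀) = 914.7 × 294.4/139.0 = 1937.3 Gt C.
The anomaly ΔM(t) = M(t) − M_∞ decays as ΔM₀·e^(−t/τ) with ΔM₀ = 914.7 − 1937.3 = −1023 Gt C.
At t = 5.48 yr, e^(−t/τ) = e^(−0.8328) = 0.4349, so ΔM = −444.7 Gt C and M = 1937.3 − 444.7 = 1492.6 Gt C.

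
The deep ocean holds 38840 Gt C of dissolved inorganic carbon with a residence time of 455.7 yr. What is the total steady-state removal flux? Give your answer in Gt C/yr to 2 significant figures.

F = M / τ = 38840 / 455.7 = 85.23 Gt C/yr.

85 Gt C/yr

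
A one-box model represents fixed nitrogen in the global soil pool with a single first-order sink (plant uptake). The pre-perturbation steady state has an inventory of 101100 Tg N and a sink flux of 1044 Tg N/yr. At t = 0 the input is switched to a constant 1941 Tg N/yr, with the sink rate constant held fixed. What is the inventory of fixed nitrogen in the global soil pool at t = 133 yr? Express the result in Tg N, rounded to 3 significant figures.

The sink rate constant is k = F₀/M₀ = 1044/101100 = 0.01033 yr⁻¹.
Solving dM/dt = F₁ − kM with M(0) = M₀ gives M(t) = F₁/k + (M₀ − F₁/k)·e^(−kt).
F₁/k = 1941/0.01033 = 187960 Tg N; kt = 0.01033 × 133 = 1.373, e^(−kt) = 0.2532.
M(133) = 187960 + (101100 − 187960) × 0.2532 = 187960 − 22000 = 165970 Tg N.

166000 Tg N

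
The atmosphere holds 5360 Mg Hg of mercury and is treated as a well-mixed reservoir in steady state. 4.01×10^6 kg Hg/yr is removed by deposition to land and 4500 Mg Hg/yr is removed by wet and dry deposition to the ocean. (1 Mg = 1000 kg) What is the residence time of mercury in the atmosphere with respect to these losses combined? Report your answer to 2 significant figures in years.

0.63 yr

Convert the deposition to land flux: 4.01×10^6 kg Hg/yr = 4010 Mg Hg/yr.
Total removal = 4010 + 4500 = 8510.0 Mg Hg/yr.
τ = M / ΣF_out = 5360 / 8510.0 = 0.6298 yr.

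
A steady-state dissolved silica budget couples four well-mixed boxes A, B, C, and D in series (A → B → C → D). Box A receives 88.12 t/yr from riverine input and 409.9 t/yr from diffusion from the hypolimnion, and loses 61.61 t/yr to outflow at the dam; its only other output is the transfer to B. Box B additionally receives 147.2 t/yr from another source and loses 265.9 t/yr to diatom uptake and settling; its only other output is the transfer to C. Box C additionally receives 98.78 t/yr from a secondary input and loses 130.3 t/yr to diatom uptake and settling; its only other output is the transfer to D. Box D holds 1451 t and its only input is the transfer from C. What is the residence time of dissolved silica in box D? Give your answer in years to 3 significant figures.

5.07 yr

Box A: F(A→B) = (88.12 + 409.9) − 61.61 = 436.41 t/yr.
Box B: F(B→C) = (436.41 + 147.2) − 265.9 = 317.71 t/yr.
Box C: F(C→D) = (317.71 + 98.78) − 130.3 = 286.19 t/yr.
Box D throughput = its input = 286.19 t/yr; τ = 1451 / 286.19 = 5.070 yr.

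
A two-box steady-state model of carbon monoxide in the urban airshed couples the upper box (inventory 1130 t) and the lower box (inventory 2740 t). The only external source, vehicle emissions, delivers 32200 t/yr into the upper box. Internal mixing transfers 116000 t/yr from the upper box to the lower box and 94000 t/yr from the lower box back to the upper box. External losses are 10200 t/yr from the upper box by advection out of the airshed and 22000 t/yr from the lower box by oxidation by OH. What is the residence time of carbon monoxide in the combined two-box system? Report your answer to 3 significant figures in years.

For the system as a whole, the A↔B exchange is internal and contributes nothing to the throughput; only the external sinks remove mass.
M_total = 1130 + 2740 = 3870.0 t.
ΣF_external_out = 10200 + 22000 = 32200 t/yr.
τ = M_total / ΣF_ext = 3870.0 / 32200 = 0.1202 yr.

0.120 yr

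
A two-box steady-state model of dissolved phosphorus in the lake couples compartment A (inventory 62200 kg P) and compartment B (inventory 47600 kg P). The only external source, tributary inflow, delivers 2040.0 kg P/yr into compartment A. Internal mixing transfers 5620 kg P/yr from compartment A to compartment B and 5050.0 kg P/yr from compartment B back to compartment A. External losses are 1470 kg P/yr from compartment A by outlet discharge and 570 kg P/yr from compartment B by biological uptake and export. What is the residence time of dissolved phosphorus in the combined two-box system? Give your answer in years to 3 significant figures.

Residence time in the combined system uses the total inventory and the total *external* removal — internal exchanges between the two boxes cancel.
M_total = 62200 + 47600 = 109800 kg P.
ΣF_external_out = 1470 + 570 = 2040.0 kg P/yr.
τ = M_total / ΣF_ext = 109800 / 2040.0 = 53.82 yr.

53.8 yr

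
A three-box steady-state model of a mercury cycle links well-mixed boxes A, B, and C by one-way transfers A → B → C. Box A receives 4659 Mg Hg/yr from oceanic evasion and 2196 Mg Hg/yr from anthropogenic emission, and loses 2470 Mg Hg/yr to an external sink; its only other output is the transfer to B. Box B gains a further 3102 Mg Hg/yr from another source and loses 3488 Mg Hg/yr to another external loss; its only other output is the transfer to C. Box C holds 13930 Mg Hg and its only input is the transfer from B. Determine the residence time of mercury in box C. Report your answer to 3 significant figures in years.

3.48 yr

Box A: F(A→B) = (4659 + 2196) − 2470 = 4385.0 Mg Hg/yr.
Box B: F(B→C) = (4385.0 + 3102) − 3488 = 3999.0 Mg Hg/yr.
Box C throughput = its input = 3999.0 Mg Hg/yr; τ = 13930 / 3999.0 = 3.483 yr.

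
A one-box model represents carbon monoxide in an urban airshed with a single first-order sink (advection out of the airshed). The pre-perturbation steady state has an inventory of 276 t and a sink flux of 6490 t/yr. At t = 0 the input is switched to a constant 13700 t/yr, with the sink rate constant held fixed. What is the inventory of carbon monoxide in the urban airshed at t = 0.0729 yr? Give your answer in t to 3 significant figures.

527 t

The sink rate constant is k = F₀/M₀ = 6490/276 = 23.51 yr⁻¹.
Solving dM/dt = F₁ − kM with M(0) = M₀ gives M(t) = F₁/k + (M₀ − F₁/k)·e^(−kt).
F₁/k = 13700/23.51 = 582.62 t; kt = 23.51 × 0.0729 = 1.714, e^(−kt) = 0.1801.
M(0.0729) = 582.62 + (276 − 582.62) × 0.1801 = 582.62 − 55.22 = 527.40 t.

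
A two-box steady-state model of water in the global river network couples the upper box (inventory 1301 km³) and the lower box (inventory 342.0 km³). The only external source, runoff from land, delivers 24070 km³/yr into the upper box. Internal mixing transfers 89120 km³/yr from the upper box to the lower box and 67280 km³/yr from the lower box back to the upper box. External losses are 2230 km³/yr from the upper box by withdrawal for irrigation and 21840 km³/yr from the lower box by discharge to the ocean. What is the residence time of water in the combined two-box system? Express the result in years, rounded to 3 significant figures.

0.0683 yr

For the system as a whole, the A↔B exchange is internal and contributes nothing to the throughput; only the external sinks remove mass.
M_total = 1301 + 342.0 = 1643.0 km³.
ΣF_external_out = 2230 + 21840 = 24070 km³/yr.
τ = M_total / ΣF_ext = 1643.0 / 24070 = 0.06826 yr.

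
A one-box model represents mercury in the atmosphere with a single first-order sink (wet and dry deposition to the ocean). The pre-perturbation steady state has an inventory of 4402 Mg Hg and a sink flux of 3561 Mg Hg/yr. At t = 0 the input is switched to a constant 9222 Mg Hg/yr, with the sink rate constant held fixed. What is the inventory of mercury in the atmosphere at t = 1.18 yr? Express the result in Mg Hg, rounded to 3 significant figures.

The sink rate constant is k = F₀/M₀ = 3561/4402 = 0.8090 yr⁻¹.
Solving dM/dt = F₁ − kM with M(0) = M₀ gives M(t) = F₁/k + (M₀ − F₁/k)·e^(−kt).
F₁/k = 9222/0.8090 = 11400 Mg Hg; kt = 0.8090 × 1.18 = 0.9546, e^(−kt) = 0.3850.
M(1.18) = 11400 + (4402 − 11400) × 0.3850 = 11400 − 2694 = 8705.9 Mg Hg.

8710 Mg Hg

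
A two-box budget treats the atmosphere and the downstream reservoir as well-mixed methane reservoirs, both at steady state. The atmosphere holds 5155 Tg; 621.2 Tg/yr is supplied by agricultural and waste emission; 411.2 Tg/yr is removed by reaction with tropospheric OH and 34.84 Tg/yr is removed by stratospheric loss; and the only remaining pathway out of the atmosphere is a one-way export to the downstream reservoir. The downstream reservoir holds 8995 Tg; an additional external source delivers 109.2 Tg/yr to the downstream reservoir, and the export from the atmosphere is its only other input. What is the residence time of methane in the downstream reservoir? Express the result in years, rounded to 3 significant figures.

Balance the atmosphere: ΣF_in = 621.20 Tg/yr.
Export to the downstream reservoir = ΣF_in − (411.2 + 34.84) = 175.16 Tg/yr.
Total input to the downstream reservoir = 175.16 + 109.2 = 284.36 Tg/yr; at steady state this equals its total output.
τ = M / F = 8995 / 284.36 = 31.63 yr.

31.6 yr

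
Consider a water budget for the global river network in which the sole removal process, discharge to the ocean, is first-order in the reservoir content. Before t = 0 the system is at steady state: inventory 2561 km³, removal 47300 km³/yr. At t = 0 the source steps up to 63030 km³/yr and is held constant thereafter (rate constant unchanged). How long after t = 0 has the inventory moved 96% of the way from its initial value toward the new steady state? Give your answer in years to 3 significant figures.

0.174 yr

τ = M₀/F₀ = 2561/47300 = 0.05414 yr.
The remaining gap fraction is e^(−t/τ); 96% covered ⇒ e^(−t/τ) = 0.0400.
t = −τ ln(0.0400) = 0.05414 × 3.219 = 0.1743 yr.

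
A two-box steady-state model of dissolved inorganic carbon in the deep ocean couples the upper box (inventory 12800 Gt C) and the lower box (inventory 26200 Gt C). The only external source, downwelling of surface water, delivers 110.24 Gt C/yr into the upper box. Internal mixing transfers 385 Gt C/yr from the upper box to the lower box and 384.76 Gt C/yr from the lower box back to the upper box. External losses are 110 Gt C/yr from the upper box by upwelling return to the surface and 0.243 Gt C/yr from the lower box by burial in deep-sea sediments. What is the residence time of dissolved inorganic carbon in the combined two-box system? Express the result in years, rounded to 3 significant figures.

For the system as a whole, the A↔B exchange is internal and contributes nothing to the throughput; only the external sinks remove mass.
M_total = 12800 + 26200 = 39000 Gt C.
ΣF_external_out = 110 + 0.243 = 110.24 Gt C/yr.
τ = M_total / ΣF_ext = 39000 / 110.24 = 353.8 yr.

354 yr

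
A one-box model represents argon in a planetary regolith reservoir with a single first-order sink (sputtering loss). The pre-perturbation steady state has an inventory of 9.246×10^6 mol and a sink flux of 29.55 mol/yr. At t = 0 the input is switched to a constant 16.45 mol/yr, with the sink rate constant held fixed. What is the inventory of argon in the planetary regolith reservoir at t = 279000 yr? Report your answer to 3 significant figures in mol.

Residence time τ = M₀/F₀ = 312900 yr. The eventual steady state is M_∞ = M₀·(F₁/F₀) = 9.246×10^6 × 16.45/29.55 = 5.1471×10^6 mol.
The anomaly ΔM(t) = M(t) − M_∞ decays as ΔM₀·e^(−t/τ) with ΔM₀ = 9.246×10^6 − 5.1471×10^6 = 4.099×10^6 mol.
At t = 279000 yr, e^(−t/τ) = e^(−0.8917) = 0.4100, so ΔM = 1.680×10^6 mol and M = 5.1471×10^6 + 1.680×10^6 = 6.8275×10^6 mol.

6.83×10^6 mol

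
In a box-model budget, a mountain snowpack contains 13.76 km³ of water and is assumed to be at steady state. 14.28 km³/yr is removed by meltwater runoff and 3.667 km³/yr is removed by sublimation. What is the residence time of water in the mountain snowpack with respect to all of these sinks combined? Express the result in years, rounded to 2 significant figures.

Total removal flux = 14.28 + 3.667 = 17.947 km³/yr.
τ = M / ΣF_out = 13.76 / 17.947 = 0.7667 yr.

0.77 yr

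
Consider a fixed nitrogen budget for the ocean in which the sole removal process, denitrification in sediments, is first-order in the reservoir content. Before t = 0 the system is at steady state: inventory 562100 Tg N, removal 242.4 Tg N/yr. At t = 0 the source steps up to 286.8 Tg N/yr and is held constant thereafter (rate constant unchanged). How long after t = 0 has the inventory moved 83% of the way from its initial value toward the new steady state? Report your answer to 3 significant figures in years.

τ = M₀/F₀ = 562100/242.4 = 2319 yr.
The remaining gap fraction is e^(−t/τ); 83% covered ⇒ e^(−t/τ) = 0.170.
t = −τ ln(0.170) = 2319 × 1.772 = 4109 yr.

4110 yr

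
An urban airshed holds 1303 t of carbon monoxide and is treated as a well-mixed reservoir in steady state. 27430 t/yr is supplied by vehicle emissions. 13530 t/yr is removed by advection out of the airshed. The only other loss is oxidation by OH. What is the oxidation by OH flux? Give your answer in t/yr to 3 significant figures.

13900 t/yr

At steady state ΣF_in = ΣF_out.
ΣF_in = 27430 t/yr.
Oxidation by OH flux = ΣF_in − (13530) = 27430 − 13530 = 13900 t/yr.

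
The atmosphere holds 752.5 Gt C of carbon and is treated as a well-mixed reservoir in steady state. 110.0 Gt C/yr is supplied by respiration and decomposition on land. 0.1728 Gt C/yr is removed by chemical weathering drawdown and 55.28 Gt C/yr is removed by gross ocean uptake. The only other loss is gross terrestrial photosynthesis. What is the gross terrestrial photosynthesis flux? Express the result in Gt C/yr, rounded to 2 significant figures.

At steady state ΣF_in = ΣF_out.
ΣF_in = 110.00 Gt C/yr.
Gross terrestrial photosynthesis flux = ΣF_in − (0.1728 + 55.28) = 110.00 − 55.45 = 54.55 Gt C/yr.

55 Gt C/yr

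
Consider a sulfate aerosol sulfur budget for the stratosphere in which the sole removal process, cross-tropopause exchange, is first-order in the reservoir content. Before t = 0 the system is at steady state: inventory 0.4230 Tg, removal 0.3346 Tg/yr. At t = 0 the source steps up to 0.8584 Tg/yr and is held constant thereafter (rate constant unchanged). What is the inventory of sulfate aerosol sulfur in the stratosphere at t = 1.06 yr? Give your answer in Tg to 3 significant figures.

0.799 Tg

Residence time τ = M₀/F₀ = 1.264 yr. The eventual steady state is M_∞ = M₀·(F₁/F₀) = 0.4230 × 0.8584/0.3346 = 1.0852 Tg.
The anomaly ΔM(t) = M(t) − M_∞ decays as ΔM₀·e^(−t/τ) with ΔM₀ = 0.4230 − 1.0852 = −0.6622 Tg.
At t = 1.06 yr, e^(−t/τ) = e^(−0.8385) = 0.4324, so ΔM = −0.2863 Tg and M = 1.0852 − 0.2863 = 0.79888 Tg.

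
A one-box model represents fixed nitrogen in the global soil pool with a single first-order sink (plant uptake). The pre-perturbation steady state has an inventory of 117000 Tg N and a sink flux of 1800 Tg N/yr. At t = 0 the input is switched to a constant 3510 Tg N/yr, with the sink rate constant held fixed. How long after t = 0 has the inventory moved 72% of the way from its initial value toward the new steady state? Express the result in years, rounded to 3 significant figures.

τ = M₀/F₀ = 117000/1800 = 65.00 yr.
The remaining gap fraction is e^(−t/τ); 72% covered ⇒ e^(−t/τ) = 0.280.
t = −τ ln(0.280) = 65.00 × 1.273 = 82.74 yr.

82.7 yr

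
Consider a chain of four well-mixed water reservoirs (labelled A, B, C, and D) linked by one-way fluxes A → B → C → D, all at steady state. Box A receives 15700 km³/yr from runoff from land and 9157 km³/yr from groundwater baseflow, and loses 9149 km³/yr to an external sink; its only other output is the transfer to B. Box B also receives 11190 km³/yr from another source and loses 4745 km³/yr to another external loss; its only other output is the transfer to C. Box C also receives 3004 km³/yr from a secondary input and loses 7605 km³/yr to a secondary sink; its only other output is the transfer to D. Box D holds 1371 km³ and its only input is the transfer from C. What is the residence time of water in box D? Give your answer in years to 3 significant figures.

Box A: F(A→B) = (15700 + 9157) − 9149 = 15708 km³/yr.
Box B: F(B→C) = (15708 + 11190) − 4745 = 22153 km³/yr.
Box C: F(C→D) = (22153 + 3004) − 7605 = 17552 km³/yr.
Box D throughput = its input = 17552 km³/yr; τ = 1371 / 17552 = 0.07811 yr.

0.0781 yr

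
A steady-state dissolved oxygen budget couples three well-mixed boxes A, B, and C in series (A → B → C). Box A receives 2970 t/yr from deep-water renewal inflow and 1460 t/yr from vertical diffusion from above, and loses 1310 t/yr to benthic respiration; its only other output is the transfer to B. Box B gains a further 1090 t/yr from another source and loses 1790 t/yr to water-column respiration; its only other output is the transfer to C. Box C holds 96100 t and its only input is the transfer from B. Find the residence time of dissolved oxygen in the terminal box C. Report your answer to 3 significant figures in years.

Box A: F(A→B) = (2970 + 1460) − 1310 = 3120.0 t/yr.
Box B: F(B→C) = (3120.0 + 1090) − 1790 = 2420.0 t/yr.
Box C throughput = its input = 2420.0 t/yr; τ = 96100 / 2420.0 = 39.71 yr.

39.7 yr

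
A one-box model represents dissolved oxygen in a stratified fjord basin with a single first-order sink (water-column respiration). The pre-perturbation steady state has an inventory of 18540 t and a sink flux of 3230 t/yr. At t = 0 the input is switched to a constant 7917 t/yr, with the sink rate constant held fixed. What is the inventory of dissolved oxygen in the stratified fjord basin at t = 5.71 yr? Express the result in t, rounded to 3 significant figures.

35500 t

Residence time τ = M₀/F₀ = 5.740 yr. The eventual steady state is M_∞ = M₀·(F₁/F₀) = 18540 × 7917/3230 = 45443 t.
The anomaly ΔM(t) = M(t) − M_∞ decays as ΔM₀·e^(−t/τ) with ΔM₀ = 18540 − 45443 = −26900 t.
At t = 5.71 yr, e^(−t/τ) = e^(−0.9948) = 0.3698, so ΔM = −9949 t and M = 45443 − 9949 = 35494 t.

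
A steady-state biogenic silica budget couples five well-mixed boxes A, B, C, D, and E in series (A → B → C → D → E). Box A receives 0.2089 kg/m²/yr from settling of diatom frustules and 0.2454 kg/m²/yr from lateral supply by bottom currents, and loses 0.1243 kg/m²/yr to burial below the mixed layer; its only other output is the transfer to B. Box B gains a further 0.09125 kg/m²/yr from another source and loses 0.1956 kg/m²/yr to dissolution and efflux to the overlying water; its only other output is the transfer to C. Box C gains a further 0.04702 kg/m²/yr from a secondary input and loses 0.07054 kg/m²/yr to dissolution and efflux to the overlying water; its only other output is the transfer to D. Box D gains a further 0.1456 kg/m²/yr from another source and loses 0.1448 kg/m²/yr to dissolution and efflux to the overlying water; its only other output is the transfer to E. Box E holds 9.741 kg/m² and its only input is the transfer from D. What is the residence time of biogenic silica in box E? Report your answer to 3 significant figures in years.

48.0 yr

Box A: F(A→B) = (0.2089 + 0.2454) − 0.1243 = 0.33000 kg/m²/yr.
Box B: F(B→C) = (0.33000 + 0.09125) − 0.1956 = 0.22565 kg/m²/yr.
Box C: F(C→D) = (0.22565 + 0.04702) − 0.07054 = 0.20213 kg/m²/yr.
Box D: F(D→E) = (0.20213 + 0.1456) − 0.1448 = 0.20293 kg/m²/yr.
Box E throughput = its input = 0.20293 kg/m²/yr; τ = 9.741 / 0.20293 = 48.00 yr.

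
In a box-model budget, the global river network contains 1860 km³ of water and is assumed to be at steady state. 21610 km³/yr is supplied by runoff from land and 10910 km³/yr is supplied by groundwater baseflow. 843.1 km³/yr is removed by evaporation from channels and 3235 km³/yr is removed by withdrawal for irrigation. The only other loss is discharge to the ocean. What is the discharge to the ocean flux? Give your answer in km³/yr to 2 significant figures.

28000 km³/yr

At steady state ΣF_in = ΣF_out.
ΣF_in = 21610 + 10910 = 32520 km³/yr.
Discharge to the ocean flux = ΣF_in − (843.1 + 3235) = 32520 − 4078 = 28440 km³/yr.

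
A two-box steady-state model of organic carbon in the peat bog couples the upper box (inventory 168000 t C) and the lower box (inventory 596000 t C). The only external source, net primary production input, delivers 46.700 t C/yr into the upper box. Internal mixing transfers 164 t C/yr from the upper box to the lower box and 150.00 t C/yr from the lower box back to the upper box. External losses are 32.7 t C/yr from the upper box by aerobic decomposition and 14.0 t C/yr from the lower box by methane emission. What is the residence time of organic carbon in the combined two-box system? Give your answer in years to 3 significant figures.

16400 yr

Treat the two boxes together as one reservoir: the mixing fluxes between them are internal recycling, so τ = ΣM / Σ(external losses).
M_total = 168000 + 596000 = 764000 t C.
ΣF_external_out = 32.7 + 14.0 = 46.700 t C/yr.
τ = M_total / ΣF_ext = 764000 / 46.700 = 16360 yr.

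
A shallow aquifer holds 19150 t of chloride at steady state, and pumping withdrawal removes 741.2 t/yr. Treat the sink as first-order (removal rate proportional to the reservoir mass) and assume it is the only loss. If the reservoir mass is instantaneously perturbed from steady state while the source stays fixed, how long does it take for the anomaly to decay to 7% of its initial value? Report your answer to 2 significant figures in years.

69 yr

For a linear reservoir the anomaly decays as exp(−t/τ) with τ = M/F = 19150/741.2 = 25.84 yr.
exp(−t/τ) = 0.07 ⇒ t = −τ ln(0.07) = 25.84 × 2.659 = 68.71 yr.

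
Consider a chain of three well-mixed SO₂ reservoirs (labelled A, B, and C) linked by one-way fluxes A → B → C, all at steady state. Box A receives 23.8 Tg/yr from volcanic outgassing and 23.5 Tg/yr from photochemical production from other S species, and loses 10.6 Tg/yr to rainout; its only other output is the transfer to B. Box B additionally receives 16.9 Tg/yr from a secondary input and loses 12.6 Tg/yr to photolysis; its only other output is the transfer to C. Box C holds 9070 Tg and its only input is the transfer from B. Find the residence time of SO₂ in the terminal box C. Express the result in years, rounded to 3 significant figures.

221 yr

Box A: F(A→B) = (23.8 + 23.5) − 10.6 = 36.700 Tg/yr.
Box B: F(B→C) = (36.700 + 16.9) − 12.6 = 41.000 Tg/yr.
Box C throughput = its input = 41.000 Tg/yr; τ = 9070 / 41.000 = 221.2 yr.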